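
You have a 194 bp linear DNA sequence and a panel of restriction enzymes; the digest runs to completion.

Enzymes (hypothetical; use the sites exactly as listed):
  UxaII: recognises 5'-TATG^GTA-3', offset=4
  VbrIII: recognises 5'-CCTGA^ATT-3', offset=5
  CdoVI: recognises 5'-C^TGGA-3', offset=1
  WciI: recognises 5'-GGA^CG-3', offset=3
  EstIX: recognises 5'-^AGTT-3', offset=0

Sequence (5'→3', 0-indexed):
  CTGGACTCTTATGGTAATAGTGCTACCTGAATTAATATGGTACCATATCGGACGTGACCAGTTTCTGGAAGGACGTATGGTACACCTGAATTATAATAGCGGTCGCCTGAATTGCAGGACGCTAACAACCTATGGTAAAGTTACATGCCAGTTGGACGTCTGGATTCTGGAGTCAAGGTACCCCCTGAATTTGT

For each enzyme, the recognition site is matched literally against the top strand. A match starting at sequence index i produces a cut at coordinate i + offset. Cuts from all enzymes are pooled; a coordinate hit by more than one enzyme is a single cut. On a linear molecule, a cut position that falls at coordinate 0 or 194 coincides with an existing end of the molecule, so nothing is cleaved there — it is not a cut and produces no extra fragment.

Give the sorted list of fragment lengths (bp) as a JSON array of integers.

[1,4,4,6,6,6,7,7,7,8,9,9,10,11,12,13,15,17,21,21]

Per-enzyme occurrences:
  UxaII TATGGTA/4: at [9, 35, 75, 130] ⇒ [13, 39, 79, 134]
  VbrIII CCTGAATT/5: at [25, 84, 105, 183] ⇒ [30, 89, 110, 188]
  CdoVI CTGGA/1: at [0, 64, 159, 166] ⇒ [1, 65, 160, 167]
  WciI GGACG/3: at [49, 70, 116, 153] ⇒ [52, 73, 119, 156]
  EstIX AGTT/0: at [59, 138, 149] ⇒ [59, 138, 149]

Pooled cuts: [1, 13, 30, 39, 52, 59, 65, 73, 79, 89, 110, 119, 134, 138, 149, 156, 160, 167, 188]

Fragment lengths:
  [0,1): 1 bp
  [1,13): 12 bp
  [13,30): 17 bp
  [30,39): 9 bp
  [39,52): 13 bp
  [52,59): 7 bp
  [59,65): 6 bp
  [65,73): 8 bp
  [73,79): 6 bp
  [79,89): 10 bp
  [89,110): 21 bp
  [110,119): 9 bp
  [119,134): 15 bp
  [134,138): 4 bp
  [138,149): 11 bp
  [149,156): 7 bp
  [156,160): 4 bp
  [160,167): 7 bp
  [167,188): 21 bp
  [188,194): 6 bp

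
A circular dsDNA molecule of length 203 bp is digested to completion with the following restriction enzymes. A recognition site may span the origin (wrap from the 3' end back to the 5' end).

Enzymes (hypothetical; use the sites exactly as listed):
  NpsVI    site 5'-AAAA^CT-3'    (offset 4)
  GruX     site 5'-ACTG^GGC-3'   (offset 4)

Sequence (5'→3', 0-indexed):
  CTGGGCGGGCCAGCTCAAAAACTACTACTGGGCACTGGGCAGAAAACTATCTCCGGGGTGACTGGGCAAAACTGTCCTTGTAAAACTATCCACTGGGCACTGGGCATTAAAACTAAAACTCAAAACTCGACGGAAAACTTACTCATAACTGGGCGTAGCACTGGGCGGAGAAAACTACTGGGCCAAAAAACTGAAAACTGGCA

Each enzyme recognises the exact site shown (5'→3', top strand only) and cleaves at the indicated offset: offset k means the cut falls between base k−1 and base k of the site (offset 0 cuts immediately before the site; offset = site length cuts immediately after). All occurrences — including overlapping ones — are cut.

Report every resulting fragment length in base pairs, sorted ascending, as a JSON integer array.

[6,6,7,7,7,7,7,9,9,9,10,10,10,11,12,12,14,14,18,18]

Scan for sites:
  NpsVI AAAACT/4: at [17, 42, 67, 81, 108, 114, 121, 133, 170, 186, 193] ⇒ [21, 46, 71, 85, 112, 118, 125, 137, 174, 190, 197]
  GruX ACTGGGC/4: at [26, 33, 60, 91, 98, 147, 159, 176, 202] ⇒ [3, 30, 37, 64, 95, 102, 151, 163, 180]

Pooled cuts: [3, 21, 30, 37, 46, 64, 71, 85, 95, 102, 112, 118, 125, 137, 151, 163, 174, 180, 190, 197]

Fragment lengths:
  3→21: 18 bp
  21→30: 9 bp
  30→37: 7 bp
  37→46: 9 bp
  46→64: 18 bp
  64→71: 7 bp
  71→85: 14 bp
  85→95: 10 bp
  95→102: 7 bp
  102→112: 10 bp
  112→118: 6 bp
  118→125: 7 bp
  125→137: 12 bp
  137→151: 14 bp
  151→163: 12 bp
  163→174: 11 bp
  174→180: 6 bp
  180→190: 10 bp
  190→197: 7 bp
  197→3 (wrap): 203-197+3 = 9 bp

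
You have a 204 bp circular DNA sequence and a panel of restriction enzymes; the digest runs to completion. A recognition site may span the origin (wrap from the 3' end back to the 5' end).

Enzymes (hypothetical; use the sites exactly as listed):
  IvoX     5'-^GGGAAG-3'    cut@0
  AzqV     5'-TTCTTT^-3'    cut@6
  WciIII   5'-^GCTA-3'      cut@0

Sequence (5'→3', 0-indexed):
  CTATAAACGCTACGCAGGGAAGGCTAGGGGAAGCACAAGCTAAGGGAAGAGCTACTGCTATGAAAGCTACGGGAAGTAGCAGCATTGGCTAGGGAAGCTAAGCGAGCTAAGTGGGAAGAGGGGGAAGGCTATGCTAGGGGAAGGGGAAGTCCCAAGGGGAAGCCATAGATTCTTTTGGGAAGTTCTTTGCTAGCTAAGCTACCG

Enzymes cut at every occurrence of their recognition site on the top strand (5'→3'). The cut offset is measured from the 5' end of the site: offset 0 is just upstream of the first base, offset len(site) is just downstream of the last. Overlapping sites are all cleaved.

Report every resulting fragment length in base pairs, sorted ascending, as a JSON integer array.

[1,4,4,5,5,5,5,5,5,5,6,6,6,6,6,7,7,8,9,9,9,9,11,12,13,17,19]

Site scan:
  IvoX GGGAAG/0: at [16, 27, 43, 70, 91, 112, 121, 137, 143, 156, 176] ⇒ [16, 27, 43, 70, 91, 112, 121, 137, 143, 156, 176]
  AzqV TTCTTT/6: at [169, 182] ⇒ [175, 188]
  WciIII GCTA/0: at [8, 22, 38, 50, 56, 65, 87, 96, 105, 127, 132, 188, 192, 197, 203] ⇒ [8, 22, 38, 50, 56, 65, 87, 96, 105, 127, 132, 188, 192, 197, 203]

All cut coordinates (distinct, sorted): [8, 16, 22, 27, 38, 43, 50, 56, 65, 70, 87, 91, 96, 105, 112, 121, 127, 132, 137, 143, 156, 175, 176, 188, 192, 197, 203]

Fragments:
  8→16: 8 bp
  16→22: 6 bp
  22→27: 5 bp
  27→38: 11 bp
  38→43: 5 bp
  43→50: 7 bp
  50→56: 6 bp
  56→65: 9 bp
  65→70: 5 bp
  70→87: 17 bp
  87→91: 4 bp
  91→96: 5 bp
  96→105: 9 bp
  105→112: 7 bp
  112→121: 9 bp
  121→127: 6 bp
  127→132: 5 bp
  132→137: 5 bp
  137→143: 6 bp
  143→156: 13 bp
  156→175: 19 bp
  175→176: 1 bp
  176→188: 12 bp
  188→192: 4 bp
  192→197: 5 bp
  197→203: 6 bp
  203→8 (wrap): 204-203+8 = 9 bp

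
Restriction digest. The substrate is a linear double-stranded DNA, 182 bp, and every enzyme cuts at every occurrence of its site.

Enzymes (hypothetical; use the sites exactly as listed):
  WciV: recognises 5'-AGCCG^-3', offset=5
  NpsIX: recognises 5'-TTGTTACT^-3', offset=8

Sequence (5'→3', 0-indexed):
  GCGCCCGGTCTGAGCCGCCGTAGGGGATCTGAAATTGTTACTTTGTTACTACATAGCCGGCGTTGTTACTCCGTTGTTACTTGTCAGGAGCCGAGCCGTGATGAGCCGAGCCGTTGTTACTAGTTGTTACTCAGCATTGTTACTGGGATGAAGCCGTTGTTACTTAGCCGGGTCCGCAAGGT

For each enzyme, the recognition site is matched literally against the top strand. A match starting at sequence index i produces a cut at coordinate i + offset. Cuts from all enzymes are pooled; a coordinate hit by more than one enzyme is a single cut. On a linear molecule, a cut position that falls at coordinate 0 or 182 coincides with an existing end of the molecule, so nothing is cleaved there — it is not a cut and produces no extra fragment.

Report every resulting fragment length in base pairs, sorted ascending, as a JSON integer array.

Scan for sites:
  WciV AGCCG/5: at [12, 54, 88, 93, 103, 108, 151, 165] ⇒ [17, 59, 93, 98, 108, 113, 156, 170]
  NpsIX TTGTTACT/8: at [34, 42, 62, 73, 113, 123, 136, 156] ⇒ [42, 50, 70, 81, 121, 131, 144, 164]

Pooled cuts: [17, 42, 50, 59, 70, 81, 93, 98, 108, 113, 121, 131, 144, 156, 164, 170]

Fragment lengths:
  [0,17): 17 bp
  [17,42): 25 bp
  [42,50): 8 bp
  [50,59): 9 bp
  [59,70): 11 bp
  [70,81): 11 bp
  [81,93): 12 bp
  [93,98): 5 bp
  [98,108): 10 bp
  [108,113): 5 bp
  [113,121): 8 bp
  [121,131): 10 bp
  [131,144): 13 bp
  [144,156): 12 bp
  [156,164): 8 bp
  [164,170): 6 bp
  [170,182): 12 bp

[5,5,6,8,8,8,9,10,10,11,11,12,12,12,13,17,25]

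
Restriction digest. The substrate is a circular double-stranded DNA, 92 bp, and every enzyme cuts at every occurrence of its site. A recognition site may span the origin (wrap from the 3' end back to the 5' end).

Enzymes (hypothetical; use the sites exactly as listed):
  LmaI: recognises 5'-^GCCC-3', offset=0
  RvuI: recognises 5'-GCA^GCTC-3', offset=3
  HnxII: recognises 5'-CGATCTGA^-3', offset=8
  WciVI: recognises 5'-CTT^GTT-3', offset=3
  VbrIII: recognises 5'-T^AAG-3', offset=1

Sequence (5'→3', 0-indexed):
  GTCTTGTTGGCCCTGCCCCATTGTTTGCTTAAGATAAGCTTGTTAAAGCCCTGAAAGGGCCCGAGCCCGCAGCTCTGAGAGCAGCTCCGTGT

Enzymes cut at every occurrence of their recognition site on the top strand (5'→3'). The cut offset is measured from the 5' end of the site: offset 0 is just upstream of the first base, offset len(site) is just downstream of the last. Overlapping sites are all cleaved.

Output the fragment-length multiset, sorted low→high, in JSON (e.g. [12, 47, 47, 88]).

Scan for sites:
  LmaI GCCC/0: at [9, 14, 47, 58, 64] ⇒ [9, 14, 47, 58, 64]
  RvuI GCAGCTC/3: at [68, 80] ⇒ [71, 83]
  HnxII (CGATCTGA, off=8): no sites
  WciVI CTTGTT/3: at [2, 38] ⇒ [5, 41]
  VbrIII TAAG/1: at [29, 34] ⇒ [30, 35]

Pooled cuts: [5, 9, 14, 30, 35, 41, 47, 58, 64, 71, 83]

Fragment lengths:
  5→9: 4 bp
  9→14: 5 bp
  14→30: 16 bp
  30→35: 5 bp
  35→41: 6 bp
  41→47: 6 bp
  47→58: 11 bp
  58→64: 6 bp
  64→71: 7 bp
  71→83: 12 bp
  83→5 (wrap): 92-83+5 = 14 bp

[4,5,5,6,6,6,7,11,12,14,16]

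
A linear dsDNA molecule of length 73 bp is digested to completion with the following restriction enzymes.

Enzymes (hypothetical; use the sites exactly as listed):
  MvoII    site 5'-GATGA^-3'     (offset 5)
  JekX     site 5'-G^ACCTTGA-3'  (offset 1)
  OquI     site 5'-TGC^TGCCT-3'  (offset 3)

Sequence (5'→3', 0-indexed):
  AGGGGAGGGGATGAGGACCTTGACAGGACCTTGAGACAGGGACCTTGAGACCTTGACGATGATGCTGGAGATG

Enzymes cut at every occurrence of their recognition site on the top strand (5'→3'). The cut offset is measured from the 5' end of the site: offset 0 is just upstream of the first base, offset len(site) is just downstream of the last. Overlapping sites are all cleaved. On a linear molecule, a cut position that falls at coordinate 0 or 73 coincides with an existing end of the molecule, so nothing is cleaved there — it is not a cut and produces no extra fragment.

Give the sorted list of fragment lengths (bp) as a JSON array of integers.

Site scan:
  MvoII GATGA/5: at [9, 57] ⇒ [14, 62]
  JekX GACCTTGA/1: at [15, 26, 40, 48] ⇒ [16, 27, 41, 49]
  OquI (TGCTGCCT, off=3): no sites

Pooled cuts: [14, 16, 27, 41, 49, 62]

Fragments:
  [0,14): 14 bp
  [14,16): 2 bp
  [16,27): 11 bp
  [27,41): 14 bp
  [41,49): 8 bp
  [49,62): 13 bp
  [62,73): 11 bp

[2,8,11,11,13,14,14]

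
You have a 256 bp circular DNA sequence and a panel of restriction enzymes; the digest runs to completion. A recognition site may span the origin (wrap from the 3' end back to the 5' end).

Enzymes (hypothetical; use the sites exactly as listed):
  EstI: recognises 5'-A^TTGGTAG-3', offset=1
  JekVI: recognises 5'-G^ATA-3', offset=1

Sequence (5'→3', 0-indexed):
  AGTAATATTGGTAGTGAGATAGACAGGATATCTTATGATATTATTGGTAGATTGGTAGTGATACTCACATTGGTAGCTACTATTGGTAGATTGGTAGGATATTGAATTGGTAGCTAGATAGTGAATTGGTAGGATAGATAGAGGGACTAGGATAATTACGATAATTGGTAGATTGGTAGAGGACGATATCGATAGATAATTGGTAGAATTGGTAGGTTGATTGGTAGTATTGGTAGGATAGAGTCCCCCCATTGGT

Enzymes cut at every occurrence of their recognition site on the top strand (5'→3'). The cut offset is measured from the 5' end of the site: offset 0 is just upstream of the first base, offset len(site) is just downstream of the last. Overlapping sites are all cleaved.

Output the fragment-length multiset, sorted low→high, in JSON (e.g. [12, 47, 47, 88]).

Per-enzyme occurrences:
  EstI (ATTGGTAG, off=1): starts [6, 42, 50, 68, 81, 89, 105, 124, 163, 171, 198, 207, 219, 228, 250] → cuts [7, 43, 51, 69, 82, 90, 106, 125, 164, 172, 199, 208, 220, 229, 251]
  JekVI (GATA, off=1): starts [17, 26, 36, 59, 97, 116, 132, 136, 150, 159, 184, 190, 194, 236] → cuts [18, 27, 37, 60, 98, 117, 133, 137, 151, 160, 185, 191, 195, 237]

All cut coordinates (distinct, sorted): [7, 18, 27, 37, 43, 51, 60, 69, 82, 90, 98, 106, 117, 125, 133, 137, 151, 160, 164, 172, 185, 191, 195, 199, 208, 220, 229, 237, 251]

Fragment lengths:
  7→18: 11 bp
  18→27: 9 bp
  27→37: 10 bp
  37→43: 6 bp
  43→51: 8 bp
  51→60: 9 bp
  60→69: 9 bp
  69→82: 13 bp
  82→90: 8 bp
  90→98: 8 bp
  98→106: 8 bp
  106→117: 11 bp
  117→125: 8 bp
  125→133: 8 bp
  133→137: 4 bp
  137→151: 14 bp
  151→160: 9 bp
  160→164: 4 bp
  164→172: 8 bp
  172→185: 13 bp
  185→191: 6 bp
  191→195: 4 bp
  195→199: 4 bp
  199→208: 9 bp
  208→220: 12 bp
  220→229: 9 bp
  229→237: 8 bp
  237→251: 14 bp
  251→7 (wrap): 256-251+7 = 12 bp

[4,4,4,4,6,6,8,8,8,8,8,8,8,8,9,9,9,9,9,9,10,11,11,12,12,13,13,14,14]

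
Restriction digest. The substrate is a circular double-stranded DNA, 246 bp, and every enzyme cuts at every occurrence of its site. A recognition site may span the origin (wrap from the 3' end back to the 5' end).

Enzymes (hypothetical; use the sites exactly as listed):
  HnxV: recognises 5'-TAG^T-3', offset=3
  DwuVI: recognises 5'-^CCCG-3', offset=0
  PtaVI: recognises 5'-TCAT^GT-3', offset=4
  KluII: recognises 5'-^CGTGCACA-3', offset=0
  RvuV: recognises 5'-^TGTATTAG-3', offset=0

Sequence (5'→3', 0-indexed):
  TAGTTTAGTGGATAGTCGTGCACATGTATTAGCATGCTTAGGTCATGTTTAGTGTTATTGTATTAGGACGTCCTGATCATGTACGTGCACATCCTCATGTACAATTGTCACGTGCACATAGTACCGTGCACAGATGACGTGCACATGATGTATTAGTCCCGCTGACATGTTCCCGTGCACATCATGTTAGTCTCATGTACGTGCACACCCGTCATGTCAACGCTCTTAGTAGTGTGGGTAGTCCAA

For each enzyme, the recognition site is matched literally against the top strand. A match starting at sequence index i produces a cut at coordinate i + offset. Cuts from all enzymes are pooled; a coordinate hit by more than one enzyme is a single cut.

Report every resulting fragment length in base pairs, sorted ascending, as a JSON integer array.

Per-enzyme occurrences:
  HnxV (TAGT, off=3): starts [0, 5, 12, 49, 118, 153, 187, 226, 229, 238] → cuts [3, 8, 15, 52, 121, 156, 190, 229, 232, 241]
  DwuVI (CCCG, off=0): starts [157, 171, 207] → cuts [157, 171, 207]
  PtaVI (TCATGT, off=4): starts [42, 76, 94, 181, 192, 211] → cuts [46, 80, 98, 185, 196, 215]
  KluII (CGTGCACA, off=0): starts [16, 83, 110, 124, 137, 173, 199] → cuts [16, 83, 110, 124, 137, 173, 199]
  RvuV (TGTATTAG, off=0): starts [24, 58, 148] → cuts [24, 58, 148]

Pooled cuts: [3, 8, 15, 16, 24, 46, 52, 58, 80, 83, 98, 110, 121, 124, 137, 148, 156, 157, 171, 173, 185, 190, 196, 199, 207, 215, 229, 232, 241]

Fragments:
  3→8: 5 bp
  8→15: 7 bp
  15→16: 1 bp
  16→24: 8 bp
  24→46: 22 bp
  46→52: 6 bp
  52→58: 6 bp
  58→80: 22 bp
  80→83: 3 bp
  83→98: 15 bp
  98→110: 12 bp
  110→121: 11 bp
  121→124: 3 bp
  124→137: 13 bp
  137→148: 11 bp
  148→156: 8 bp
  156→157: 1 bp
  157→171: 14 bp
  171→173: 2 bp
  173→185: 12 bp
  185→190: 5 bp
  190→196: 6 bp
  196→199: 3 bp
  199→207: 8 bp
  207→215: 8 bp
  215→229: 14 bp
  229→232: 3 bp
  232→241: 9 bp
  241→3 (wrap): 246-241+3 = 8 bp

[1,1,2,3,3,3,3,5,5,6,6,6,7,8,8,8,8,8,9,11,11,12,12,13,14,14,15,22,22]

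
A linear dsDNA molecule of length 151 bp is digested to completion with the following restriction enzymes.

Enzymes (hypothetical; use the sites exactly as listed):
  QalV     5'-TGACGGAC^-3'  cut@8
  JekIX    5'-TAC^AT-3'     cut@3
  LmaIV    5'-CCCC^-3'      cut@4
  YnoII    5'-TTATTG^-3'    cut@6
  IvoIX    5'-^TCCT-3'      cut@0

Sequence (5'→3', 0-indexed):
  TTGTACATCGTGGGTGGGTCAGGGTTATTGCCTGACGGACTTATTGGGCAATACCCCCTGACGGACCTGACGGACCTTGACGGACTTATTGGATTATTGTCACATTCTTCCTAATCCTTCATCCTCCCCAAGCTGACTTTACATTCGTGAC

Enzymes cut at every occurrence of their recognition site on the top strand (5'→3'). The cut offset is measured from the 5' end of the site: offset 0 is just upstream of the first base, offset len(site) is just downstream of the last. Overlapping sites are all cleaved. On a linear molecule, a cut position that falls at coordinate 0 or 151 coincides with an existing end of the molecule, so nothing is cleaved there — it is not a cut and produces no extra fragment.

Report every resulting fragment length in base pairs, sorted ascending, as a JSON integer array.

[1,6,6,6,6,7,8,8,8,9,9,9,10,10,11,13,24]

Per-enzyme occurrences:
  QalV (TGACGGAC, off=8): starts [32, 58, 67, 77] → cuts [40, 66, 75, 85]
  JekIX (TACAT, off=3): starts [3, 139] → cuts [6, 142]
  LmaIV (CCCC, off=4): starts [53, 54, 125] → cuts [57, 58, 129]
  YnoII (TTATTG, off=6): starts [24, 40, 85, 93] → cuts [30, 46, 91, 99]
  IvoIX (TCCT, off=0): starts [108, 114, 121] → cuts [108, 114, 121]

Pooled cuts: [6, 30, 40, 46, 57, 58, 66, 75, 85, 91, 99, 108, 114, 121, 129, 142]

Fragments:
  [0,6): 6 bp
  [6,30): 24 bp
  [30,40): 10 bp
  [40,46): 6 bp
  [46,57): 11 bp
  [57,58): 1 bp
  [58,66): 8 bp
  [66,75): 9 bp
  [75,85): 10 bp
  [85,91): 6 bp
  [91,99): 8 bp
  [99,108): 9 bp
  [108,114): 6 bp
  [114,121): 7 bp
  [121,129): 8 bp
  [129,142): 13 bp
  [142,151): 9 bp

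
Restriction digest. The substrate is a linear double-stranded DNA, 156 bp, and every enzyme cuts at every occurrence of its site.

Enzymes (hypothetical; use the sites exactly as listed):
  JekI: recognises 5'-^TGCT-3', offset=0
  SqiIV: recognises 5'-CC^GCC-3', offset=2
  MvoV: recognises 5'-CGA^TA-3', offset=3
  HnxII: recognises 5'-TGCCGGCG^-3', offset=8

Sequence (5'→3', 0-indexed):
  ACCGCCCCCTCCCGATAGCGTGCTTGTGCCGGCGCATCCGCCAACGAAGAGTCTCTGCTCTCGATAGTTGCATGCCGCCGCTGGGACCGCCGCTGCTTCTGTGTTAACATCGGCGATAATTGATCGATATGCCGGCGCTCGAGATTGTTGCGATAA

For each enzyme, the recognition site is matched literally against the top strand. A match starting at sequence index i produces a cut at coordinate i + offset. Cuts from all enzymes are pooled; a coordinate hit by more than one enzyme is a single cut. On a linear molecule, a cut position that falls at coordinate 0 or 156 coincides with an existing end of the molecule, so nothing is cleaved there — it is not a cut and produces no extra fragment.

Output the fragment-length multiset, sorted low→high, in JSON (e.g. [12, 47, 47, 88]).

Site scan:
  JekI (TGCT, off=0): starts [20, 55, 93] → cuts [20, 55, 93]
  SqiIV (CCGCC, off=2): starts [1, 37, 74, 86] → cuts [3, 39, 76, 88]
  MvoV (CGATA, off=3): starts [12, 61, 113, 124, 150] → cuts [15, 64, 116, 127, 153]
  HnxII (TGCCGGCG, off=8): starts [26, 129] → cuts [34, 137]

Pooled cuts: [3, 15, 20, 34, 39, 55, 64, 76, 88, 93, 116, 127, 137, 153]

Fragment lengths:
  [0,3): 3 bp
  [3,15): 12 bp
  [15,20): 5 bp
  [20,34): 14 bp
  [34,39): 5 bp
  [39,55): 16 bp
  [55,64): 9 bp
  [64,76): 12 bp
  [76,88): 12 bp
  [88,93): 5 bp
  [93,116): 23 bp
  [116,127): 11 bp
  [127,137): 10 bp
  [137,153): 16 bp
  [153,156): 3 bp

[3,3,5,5,5,9,10,11,12,12,12,14,16,16,23]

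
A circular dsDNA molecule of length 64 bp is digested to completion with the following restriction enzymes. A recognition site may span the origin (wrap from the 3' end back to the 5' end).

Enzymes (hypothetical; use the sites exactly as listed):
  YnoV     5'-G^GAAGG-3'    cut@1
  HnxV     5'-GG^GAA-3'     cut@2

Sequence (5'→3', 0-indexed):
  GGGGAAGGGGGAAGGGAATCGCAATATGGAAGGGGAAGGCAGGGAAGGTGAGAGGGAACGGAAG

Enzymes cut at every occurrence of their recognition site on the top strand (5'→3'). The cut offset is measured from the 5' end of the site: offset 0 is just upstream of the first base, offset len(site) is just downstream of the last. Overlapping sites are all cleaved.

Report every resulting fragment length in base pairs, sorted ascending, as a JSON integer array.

[5,5,6,7,7,9,12,13]

Scan for sites:
  YnoV GGAAGG/1: at [2, 9, 27, 33, 42, 59] ⇒ [3, 10, 28, 34, 43, 60]
  HnxV GGGAA/2: at [1, 8, 13, 32, 41, 53] ⇒ [3, 10, 15, 34, 43, 55]

Pooled cuts: [3, 10, 15, 28, 34, 43, 55, 60]

Fragment lengths:
  3→10: 7 bp
  10→15: 5 bp
  15→28: 13 bp
  28→34: 6 bp
  34→43: 9 bp
  43→55: 12 bp
  55→60: 5 bp
  60→3 (wrap): 64-60+3 = 7 bp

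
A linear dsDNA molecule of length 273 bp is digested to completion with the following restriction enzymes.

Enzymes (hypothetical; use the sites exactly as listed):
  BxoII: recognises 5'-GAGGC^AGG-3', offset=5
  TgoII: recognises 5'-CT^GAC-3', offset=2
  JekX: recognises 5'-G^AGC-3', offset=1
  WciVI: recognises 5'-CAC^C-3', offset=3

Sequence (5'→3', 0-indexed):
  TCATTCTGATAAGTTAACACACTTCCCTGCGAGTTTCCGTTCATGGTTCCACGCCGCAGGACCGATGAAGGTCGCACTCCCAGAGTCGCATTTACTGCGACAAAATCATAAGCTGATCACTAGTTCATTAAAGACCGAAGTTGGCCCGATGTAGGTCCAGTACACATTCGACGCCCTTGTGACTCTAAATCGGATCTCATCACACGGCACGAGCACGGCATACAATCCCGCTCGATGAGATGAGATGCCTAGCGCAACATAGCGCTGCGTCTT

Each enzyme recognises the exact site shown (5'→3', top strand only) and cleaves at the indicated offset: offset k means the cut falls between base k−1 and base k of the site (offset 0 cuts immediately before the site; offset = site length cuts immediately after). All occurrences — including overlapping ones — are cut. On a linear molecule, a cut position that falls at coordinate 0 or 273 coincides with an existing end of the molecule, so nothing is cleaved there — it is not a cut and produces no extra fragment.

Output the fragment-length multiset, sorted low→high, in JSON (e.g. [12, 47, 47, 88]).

Site scan:
  BxoII (GAGGCAGG, off=5): no sites
  TgoII (CTGAC, off=2): no sites
  JekX GAGC/1: at [210] ⇒ [211]
  WciVI (CACC, off=3): no sites

All cut coordinates (distinct, sorted): [211]

Fragment lengths:
  [0,211): 211 bp
  [211,273): 62 bp

[62,211]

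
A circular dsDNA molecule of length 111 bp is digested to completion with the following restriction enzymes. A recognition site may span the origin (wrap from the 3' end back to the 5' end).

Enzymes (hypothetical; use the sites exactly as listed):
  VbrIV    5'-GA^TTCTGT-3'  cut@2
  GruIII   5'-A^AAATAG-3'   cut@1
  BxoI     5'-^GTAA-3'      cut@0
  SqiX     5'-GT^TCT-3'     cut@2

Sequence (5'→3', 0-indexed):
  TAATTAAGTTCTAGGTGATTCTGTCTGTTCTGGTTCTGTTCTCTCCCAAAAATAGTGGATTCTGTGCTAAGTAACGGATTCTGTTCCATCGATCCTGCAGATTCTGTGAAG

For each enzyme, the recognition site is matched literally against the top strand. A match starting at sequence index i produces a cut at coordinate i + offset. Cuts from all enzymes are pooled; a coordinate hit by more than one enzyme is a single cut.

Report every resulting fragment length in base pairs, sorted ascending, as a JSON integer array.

Scan for sites:
  VbrIV GATTCTGT/2: at [16, 57, 76, 99] ⇒ [18, 59, 78, 101]
  GruIII AAAATAG/1: at [48] ⇒ [49]
  BxoI GTAA/0: at [70, 110] ⇒ [70, 110]
  SqiX GTTCT/2: at [7, 26, 32, 37] ⇒ [9, 28, 34, 39]

All cut coordinates (distinct, sorted): [9, 18, 28, 34, 39, 49, 59, 70, 78, 101, 110]

Fragments:
  9→18: 9 bp
  18→28: 10 bp
  28→34: 6 bp
  34→39: 5 bp
  39→49: 10 bp
  49→59: 10 bp
  59→70: 11 bp
  70→78: 8 bp
  78→101: 23 bp
  101→110: 9 bp
  110→9 (wrap): 111-110+9 = 10 bp

[5,6,8,9,9,10,10,10,10,11,23]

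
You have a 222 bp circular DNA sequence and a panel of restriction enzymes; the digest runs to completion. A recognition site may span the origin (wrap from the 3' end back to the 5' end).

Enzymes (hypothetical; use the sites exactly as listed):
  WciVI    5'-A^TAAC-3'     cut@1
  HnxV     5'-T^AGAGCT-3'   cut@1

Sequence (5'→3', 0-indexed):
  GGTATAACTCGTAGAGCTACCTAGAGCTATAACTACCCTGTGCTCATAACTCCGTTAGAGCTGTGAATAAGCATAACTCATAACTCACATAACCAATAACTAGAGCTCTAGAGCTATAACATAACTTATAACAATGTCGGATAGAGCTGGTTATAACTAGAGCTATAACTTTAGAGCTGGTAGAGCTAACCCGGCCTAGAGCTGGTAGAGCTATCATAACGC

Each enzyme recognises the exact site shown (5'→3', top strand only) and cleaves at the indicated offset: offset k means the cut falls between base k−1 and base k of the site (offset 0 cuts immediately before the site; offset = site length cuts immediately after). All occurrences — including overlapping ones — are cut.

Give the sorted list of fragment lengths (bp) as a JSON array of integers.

[5,5,5,7,7,7,7,7,7,7,8,8,9,9,9,10,10,10,10,11,14,16,17,17]

Site scan:
  WciVI ATAAC/1: at [3, 28, 45, 72, 79, 88, 95, 115, 120, 127, 152, 164, 215] ⇒ [4, 29, 46, 73, 80, 89, 96, 116, 121, 128, 153, 165, 216]
  HnxV TAGAGCT/1: at [11, 21, 55, 100, 108, 141, 157, 171, 180, 196, 205] ⇒ [12, 22, 56, 101, 109, 142, 158, 172, 181, 197, 206]

All cut coordinates (distinct, sorted): [4, 12, 22, 29, 46, 56, 73, 80, 89, 96, 101, 109, 116, 121, 128, 142, 153, 158, 165, 172, 181, 197, 206, 216]

Fragments:
  4→12: 8 bp
  12→22: 10 bp
  22→29: 7 bp
  29→46: 17 bp
  46→56: 10 bp
  56→73: 17 bp
  73→80: 7 bp
  80→89: 9 bp
  89→96: 7 bp
  96→101: 5 bp
  101→109: 8 bp
  109→116: 7 bp
  116→121: 5 bp
  121→128: 7 bp
  128→142: 14 bp
  142→153: 11 bp
  153→158: 5 bp
  158→165: 7 bp
  165→172: 7 bp
  172→181: 9 bp
  181→197: 16 bp
  197→206: 9 bp
  206→216: 10 bp
  216→4 (wrap): 222-216+4 = 10 bp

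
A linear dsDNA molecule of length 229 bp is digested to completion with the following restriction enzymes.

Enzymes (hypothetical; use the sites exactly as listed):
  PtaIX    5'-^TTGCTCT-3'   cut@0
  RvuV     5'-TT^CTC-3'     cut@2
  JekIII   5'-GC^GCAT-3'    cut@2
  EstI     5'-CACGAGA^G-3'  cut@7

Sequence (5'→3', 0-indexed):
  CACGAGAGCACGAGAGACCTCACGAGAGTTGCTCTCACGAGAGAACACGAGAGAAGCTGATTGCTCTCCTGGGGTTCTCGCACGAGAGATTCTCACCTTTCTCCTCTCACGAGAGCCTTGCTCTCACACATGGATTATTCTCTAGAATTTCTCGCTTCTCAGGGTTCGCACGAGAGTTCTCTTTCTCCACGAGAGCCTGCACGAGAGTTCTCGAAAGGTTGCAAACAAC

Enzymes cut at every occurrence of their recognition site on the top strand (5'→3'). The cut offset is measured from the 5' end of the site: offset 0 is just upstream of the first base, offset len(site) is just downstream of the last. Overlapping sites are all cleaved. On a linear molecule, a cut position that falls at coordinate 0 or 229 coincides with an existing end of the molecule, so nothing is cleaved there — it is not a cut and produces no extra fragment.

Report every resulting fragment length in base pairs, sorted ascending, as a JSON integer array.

[1,3,3,3,4,6,7,7,8,8,9,10,10,11,11,12,12,14,14,16,18,20,22]

Site scan:
  PtaIX TTGCTCT/0: at [28, 60, 117] ⇒ [28, 60, 117]
  RvuV TTCTC/2: at [74, 89, 98, 137, 148, 155, 176, 182, 207] ⇒ [76, 91, 100, 139, 150, 157, 178, 184, 209]
  JekIII (GCGCAT, off=2): no sites
  EstI CACGAGAG/7: at [0, 8, 20, 35, 45, 80, 107, 168, 187, 199] ⇒ [7, 15, 27, 42, 52, 87, 114, 175, 194, 206]

All cut coordinates (distinct, sorted): [7, 15, 27, 28, 42, 52, 60, 76, 87, 91, 100, 114, 117, 139, 150, 157, 175, 178, 184, 194, 206, 209]

Fragments:
  [0,7): 7 bp
  [7,15): 8 bp
  [15,27): 12 bp
  [27,28): 1 bp
  [28,42): 14 bp
  [42,52): 10 bp
  [52,60): 8 bp
  [60,76): 16 bp
  [76,87): 11 bp
  [87,91): 4 bp
  [91,100): 9 bp
  [100,114): 14 bp
  [114,117): 3 bp
  [117,139): 22 bp
  [139,150): 11 bp
  [150,157): 7 bp
  [157,175): 18 bp
  [175,178): 3 bp
  [178,184): 6 bp
  [184,194): 10 bp
  [194,206): 12 bp
  [206,209): 3 bp
  [209,229): 20 bp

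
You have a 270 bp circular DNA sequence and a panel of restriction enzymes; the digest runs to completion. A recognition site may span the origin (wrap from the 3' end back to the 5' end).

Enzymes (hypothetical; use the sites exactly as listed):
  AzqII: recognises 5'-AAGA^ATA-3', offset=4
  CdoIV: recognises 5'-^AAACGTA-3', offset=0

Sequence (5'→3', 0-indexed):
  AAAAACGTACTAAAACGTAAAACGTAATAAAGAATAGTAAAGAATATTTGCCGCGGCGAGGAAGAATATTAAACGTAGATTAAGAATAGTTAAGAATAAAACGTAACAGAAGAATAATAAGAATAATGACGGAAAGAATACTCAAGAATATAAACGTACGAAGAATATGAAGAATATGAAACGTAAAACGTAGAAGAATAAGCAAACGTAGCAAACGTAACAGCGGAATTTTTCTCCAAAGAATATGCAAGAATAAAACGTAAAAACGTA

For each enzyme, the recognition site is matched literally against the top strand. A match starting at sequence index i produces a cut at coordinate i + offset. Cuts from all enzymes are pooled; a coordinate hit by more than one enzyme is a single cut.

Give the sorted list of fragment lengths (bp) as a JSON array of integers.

Site scan:
  AzqII (AAGAATA, off=4): starts [29, 39, 61, 81, 91, 109, 118, 133, 143, 160, 169, 193, 238, 248] → cuts [33, 43, 65, 85, 95, 113, 122, 137, 147, 164, 173, 197, 242, 252]
  CdoIV (AAACGTA, off=0): starts [2, 12, 19, 70, 98, 151, 178, 185, 203, 212, 255, 263] → cuts [2, 12, 19, 70, 98, 151, 178, 185, 203, 212, 255, 263]

All cut coordinates (distinct, sorted): [2, 12, 19, 33, 43, 65, 70, 85, 95, 98, 113, 122, 137, 147, 151, 164, 173, 178, 185, 197, 203, 212, 242, 252, 255, 263]

Fragments:
  2→12: 10 bp
  12→19: 7 bp
  19→33: 14 bp
  33→43: 10 bp
  43→65: 22 bp
  65→70: 5 bp
  70→85: 15 bp
  85→95: 10 bp
  95→98: 3 bp
  98→113: 15 bp
  113→122: 9 bp
  122→137: 15 bp
  137→147: 10 bp
  147→151: 4 bp
  151→164: 13 bp
  164→173: 9 bp
  173→178: 5 bp
  178→185: 7 bp
  185→197: 12 bp
  197→203: 6 bp
  203→212: 9 bp
  212→242: 30 bp
  242→252: 10 bp
  252→255: 3 bp
  255→263: 8 bp
  263→2 (wrap): 270-263+2 = 9 bp

[3,3,4,5,5,6,7,7,8,9,9,9,9,10,10,10,10,10,12,13,14,15,15,15,22,30]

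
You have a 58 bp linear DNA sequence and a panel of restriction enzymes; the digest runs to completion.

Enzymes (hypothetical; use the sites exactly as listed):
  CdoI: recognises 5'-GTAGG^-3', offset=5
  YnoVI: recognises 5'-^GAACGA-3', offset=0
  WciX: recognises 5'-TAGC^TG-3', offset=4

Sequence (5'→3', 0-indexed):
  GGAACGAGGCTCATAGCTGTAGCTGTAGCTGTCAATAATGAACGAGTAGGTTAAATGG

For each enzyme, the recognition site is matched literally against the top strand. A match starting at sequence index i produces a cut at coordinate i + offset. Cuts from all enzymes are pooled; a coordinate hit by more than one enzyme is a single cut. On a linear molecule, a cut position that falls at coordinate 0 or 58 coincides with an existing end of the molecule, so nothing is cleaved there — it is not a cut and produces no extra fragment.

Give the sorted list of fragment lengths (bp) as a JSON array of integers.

[1,6,6,8,10,11,16]

Site scan:
  CdoI (GTAGG, off=5): starts [45] → cuts [50]
  YnoVI (GAACGA, off=0): starts [1, 39] → cuts [1, 39]
  WciX (TAGCTG, off=4): starts [13, 19, 25] → cuts [17, 23, 29]

All cut coordinates (distinct, sorted): [1, 17, 23, 29, 39, 50]

Fragments:
  [0,1): 1 bp
  [1,17): 16 bp
  [17,23): 6 bp
  [23,29): 6 bp
  [29,39): 10 bp
  [39,50): 11 bp
  [50,58): 8 bp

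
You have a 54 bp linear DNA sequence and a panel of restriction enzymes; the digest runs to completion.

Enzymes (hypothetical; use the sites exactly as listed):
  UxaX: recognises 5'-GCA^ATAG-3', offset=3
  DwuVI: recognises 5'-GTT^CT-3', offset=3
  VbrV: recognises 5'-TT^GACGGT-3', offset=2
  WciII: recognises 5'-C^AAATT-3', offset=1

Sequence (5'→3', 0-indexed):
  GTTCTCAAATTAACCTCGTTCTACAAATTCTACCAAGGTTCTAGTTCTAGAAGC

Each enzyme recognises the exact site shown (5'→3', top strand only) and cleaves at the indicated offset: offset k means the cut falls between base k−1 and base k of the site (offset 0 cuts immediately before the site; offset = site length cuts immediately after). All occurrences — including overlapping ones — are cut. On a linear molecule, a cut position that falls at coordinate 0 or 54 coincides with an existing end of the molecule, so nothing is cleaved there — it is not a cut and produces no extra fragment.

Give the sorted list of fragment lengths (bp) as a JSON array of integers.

Scan for sites:
  UxaX (GCAATAG, off=3): no sites
  DwuVI (GTTCT, off=3): starts [0, 17, 37, 43] → cuts [3, 20, 40, 46]
  VbrV (TTGACGGT, off=2): no sites
  WciII (CAAATT, off=1): starts [5, 23] → cuts [6, 24]

Pooled cuts: [3, 6, 20, 24, 40, 46]

Fragments:
  [0,3): 3 bp
  [3,6): 3 bp
  [6,20): 14 bp
  [20,24): 4 bp
  [24,40): 16 bp
  [40,46): 6 bp
  [46,54): 8 bp

[3,3,4,6,8,14,16]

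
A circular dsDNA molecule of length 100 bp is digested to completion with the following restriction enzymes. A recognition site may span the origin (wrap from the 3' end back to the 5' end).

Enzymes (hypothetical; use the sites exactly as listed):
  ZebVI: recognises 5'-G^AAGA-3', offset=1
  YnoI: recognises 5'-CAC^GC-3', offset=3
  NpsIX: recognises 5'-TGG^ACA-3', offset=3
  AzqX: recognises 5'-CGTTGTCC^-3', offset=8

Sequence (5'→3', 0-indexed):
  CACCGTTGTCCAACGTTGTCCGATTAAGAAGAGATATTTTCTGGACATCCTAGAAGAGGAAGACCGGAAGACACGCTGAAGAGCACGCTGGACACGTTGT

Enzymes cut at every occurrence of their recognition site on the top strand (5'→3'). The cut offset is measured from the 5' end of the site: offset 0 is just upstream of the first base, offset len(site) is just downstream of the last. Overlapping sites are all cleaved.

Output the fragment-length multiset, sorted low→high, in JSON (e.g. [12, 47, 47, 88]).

[4,5,6,7,7,8,8,9,10,16,20]

Site scan:
  ZebVI GAAGA/1: at [27, 52, 58, 66, 77] ⇒ [28, 53, 59, 67, 78]
  YnoI CACGC/3: at [71, 83] ⇒ [74, 86]
  NpsIX TGGACA/3: at [41, 88] ⇒ [44, 91]
  AzqX CGTTGTCC/8: at [3, 13] ⇒ [11, 21]

All cut coordinates (distinct, sorted): [11, 21, 28, 44, 53, 59, 67, 74, 78, 86, 91]

Fragment lengths:
  11→21: 10 bp
  21→28: 7 bp
  28→44: 16 bp
  44→53: 9 bp
  53→59: 6 bp
  59→67: 8 bp
  67→74: 7 bp
  74→78: 4 bp
  78→86: 8 bp
  86→91: 5 bp
  91→11 (wrap): 100-91+11 = 20 bp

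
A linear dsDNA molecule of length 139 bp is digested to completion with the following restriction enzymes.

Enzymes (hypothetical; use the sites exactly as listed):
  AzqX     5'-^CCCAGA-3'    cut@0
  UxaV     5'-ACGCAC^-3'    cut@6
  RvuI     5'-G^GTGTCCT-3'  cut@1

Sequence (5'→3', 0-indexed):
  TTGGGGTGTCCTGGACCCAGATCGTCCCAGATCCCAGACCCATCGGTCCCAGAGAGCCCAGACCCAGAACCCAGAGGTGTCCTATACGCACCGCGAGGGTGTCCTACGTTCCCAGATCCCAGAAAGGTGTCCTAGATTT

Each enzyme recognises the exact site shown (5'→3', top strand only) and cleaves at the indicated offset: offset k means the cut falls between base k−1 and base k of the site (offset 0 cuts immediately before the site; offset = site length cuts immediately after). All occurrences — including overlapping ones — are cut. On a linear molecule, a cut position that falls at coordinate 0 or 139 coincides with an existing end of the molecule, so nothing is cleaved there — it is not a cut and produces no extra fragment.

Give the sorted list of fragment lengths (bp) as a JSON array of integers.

[5,6,7,7,7,7,7,9,9,10,10,12,13,15,15]

Site scan:
  AzqX (CCCAGA, off=0): starts [15, 25, 32, 47, 56, 62, 69, 110, 117] → cuts [15, 25, 32, 47, 56, 62, 69, 110, 117]
  UxaV (ACGCAC, off=6): starts [85] → cuts [91]
  RvuI (GGTGTCCT, off=1): starts [4, 75, 97, 125] → cuts [5, 76, 98, 126]

Pooled cuts: [5, 15, 25, 32, 47, 56, 62, 69, 76, 91, 98, 110, 117, 126]

Fragment lengths:
  [0,5): 5 bp
  [5,15): 10 bp
  [15,25): 10 bp
  [25,32): 7 bp
  [32,47): 15 bp
  [47,56): 9 bp
  [56,62): 6 bp
  [62,69): 7 bp
  [69,76): 7 bp
  [76,91): 15 bp
  [91,98): 7 bp
  [98,110): 12 bp
  [110,117): 7 bp
  [117,126): 9 bp
  [126,139): 13 bp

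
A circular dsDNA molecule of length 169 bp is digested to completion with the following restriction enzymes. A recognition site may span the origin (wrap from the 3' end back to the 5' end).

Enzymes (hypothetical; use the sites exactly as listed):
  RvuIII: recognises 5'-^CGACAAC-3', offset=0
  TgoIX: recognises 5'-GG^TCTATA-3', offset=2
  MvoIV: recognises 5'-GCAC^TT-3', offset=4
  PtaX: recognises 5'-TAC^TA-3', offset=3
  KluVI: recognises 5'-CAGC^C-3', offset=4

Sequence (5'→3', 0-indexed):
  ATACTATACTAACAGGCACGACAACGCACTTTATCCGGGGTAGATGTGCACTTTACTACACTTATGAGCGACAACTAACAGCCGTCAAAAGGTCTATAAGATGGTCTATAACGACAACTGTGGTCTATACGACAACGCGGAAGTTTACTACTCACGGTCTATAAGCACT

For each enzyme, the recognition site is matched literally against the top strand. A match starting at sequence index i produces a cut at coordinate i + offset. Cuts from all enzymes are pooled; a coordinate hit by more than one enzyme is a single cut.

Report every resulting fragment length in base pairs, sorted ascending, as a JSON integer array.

Site scan:
  RvuIII CGACAAC/0: at [18, 68, 111, 129] ⇒ [18, 68, 111, 129]
  TgoIX GGTCTATA/2: at [90, 102, 121, 155] ⇒ [92, 104, 123, 157]
  MvoIV GCACTT/4: at [25, 47] ⇒ [29, 51]
  PtaX TACTA/3: at [1, 6, 53, 145] ⇒ [4, 9, 56, 148]
  KluVI CAGCC/4: at [78] ⇒ [82]

All cut coordinates (distinct, sorted): [4, 9, 18, 29, 51, 56, 68, 82, 92, 104, 111, 123, 129, 148, 157]

Fragment lengths:
  4→9: 5 bp
  9→18: 9 bp
  18→29: 11 bp
  29→51: 22 bp
  51→56: 5 bp
  56→68: 12 bp
  68→82: 14 bp
  82→92: 10 bp
  92→104: 12 bp
  104→111: 7 bp
  111→123: 12 bp
  123→129: 6 bp
  129→148: 19 bp
  148→157: 9 bp
  157→4 (wrap): 169-157+4 = 16 bp

[5,5,6,7,9,9,10,11,12,12,12,14,16,19,22]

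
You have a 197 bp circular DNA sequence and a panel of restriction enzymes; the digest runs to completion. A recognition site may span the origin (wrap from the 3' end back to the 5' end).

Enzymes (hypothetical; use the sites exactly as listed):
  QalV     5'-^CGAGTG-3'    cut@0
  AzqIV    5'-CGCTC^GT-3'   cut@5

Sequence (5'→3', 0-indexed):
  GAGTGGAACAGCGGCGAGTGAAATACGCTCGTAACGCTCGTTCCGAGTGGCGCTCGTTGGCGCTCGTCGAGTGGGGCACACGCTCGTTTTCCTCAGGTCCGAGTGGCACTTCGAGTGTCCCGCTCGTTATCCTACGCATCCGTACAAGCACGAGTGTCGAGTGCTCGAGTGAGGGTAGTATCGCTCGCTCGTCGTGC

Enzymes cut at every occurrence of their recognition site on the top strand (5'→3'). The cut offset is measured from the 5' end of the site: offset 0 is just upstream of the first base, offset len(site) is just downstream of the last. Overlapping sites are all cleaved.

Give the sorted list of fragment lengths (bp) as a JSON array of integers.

Per-enzyme occurrences:
  QalV (CGAGTG, off=0): starts [14, 43, 67, 99, 111, 150, 157, 165, 196] → cuts [14, 43, 67, 99, 111, 150, 157, 165, 196]
  AzqIV (CGCTCGT, off=5): starts [25, 34, 50, 60, 80, 120, 185] → cuts [30, 39, 55, 65, 85, 125, 190]

Pooled cuts: [14, 30, 39, 43, 55, 65, 67, 85, 99, 111, 125, 150, 157, 165, 190, 196]

Fragments:
  14→30: 16 bp
  30→39: 9 bp
  39→43: 4 bp
  43→55: 12 bp
  55→65: 10 bp
  65→67: 2 bp
  67→85: 18 bp
  85→99: 14 bp
  99→111: 12 bp
  111→125: 14 bp
  125→150: 25 bp
  150→157: 7 bp
  157→165: 8 bp
  165→190: 25 bp
  190→196: 6 bp
  196→14 (wrap): 197-196+14 = 15 bp

[2,4,6,7,8,9,10,12,12,14,14,15,16,18,25,25]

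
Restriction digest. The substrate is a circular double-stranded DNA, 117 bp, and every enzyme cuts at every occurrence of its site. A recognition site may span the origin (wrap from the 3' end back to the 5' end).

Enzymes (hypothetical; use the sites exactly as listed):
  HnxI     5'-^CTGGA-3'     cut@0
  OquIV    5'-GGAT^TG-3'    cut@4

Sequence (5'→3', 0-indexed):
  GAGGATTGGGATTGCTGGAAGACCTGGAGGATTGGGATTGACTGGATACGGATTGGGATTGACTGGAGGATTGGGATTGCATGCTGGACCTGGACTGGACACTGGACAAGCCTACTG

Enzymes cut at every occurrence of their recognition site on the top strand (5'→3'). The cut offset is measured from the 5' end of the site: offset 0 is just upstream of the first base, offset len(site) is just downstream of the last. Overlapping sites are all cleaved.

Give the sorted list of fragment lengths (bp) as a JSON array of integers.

Site scan:
  HnxI (CTGGA, off=0): starts [14, 23, 41, 62, 83, 89, 94, 101, 114] → cuts [14, 23, 41, 62, 83, 89, 94, 101, 114]
  OquIV (GGATTG, off=4): starts [2, 8, 28, 34, 49, 55, 67, 73] → cuts [6, 12, 32, 38, 53, 59, 71, 77]

Pooled cuts: [6, 12, 14, 23, 32, 38, 41, 53, 59, 62, 71, 77, 83, 89, 94, 101, 114]

Fragment lengths:
  6→12: 6 bp
  12→14: 2 bp
  14→23: 9 bp
  23→32: 9 bp
  32→38: 6 bp
  38→41: 3 bp
  41→53: 12 bp
  53→59: 6 bp
  59→62: 3 bp
  62→71: 9 bp
  71→77: 6 bp
  77→83: 6 bp
  83→89: 6 bp
  89→94: 5 bp
  94→101: 7 bp
  101→114: 13 bp
  114→6 (wrap): 117-114+6 = 9 bp

[2,3,3,5,6,6,6,6,6,6,7,9,9,9,9,12,13]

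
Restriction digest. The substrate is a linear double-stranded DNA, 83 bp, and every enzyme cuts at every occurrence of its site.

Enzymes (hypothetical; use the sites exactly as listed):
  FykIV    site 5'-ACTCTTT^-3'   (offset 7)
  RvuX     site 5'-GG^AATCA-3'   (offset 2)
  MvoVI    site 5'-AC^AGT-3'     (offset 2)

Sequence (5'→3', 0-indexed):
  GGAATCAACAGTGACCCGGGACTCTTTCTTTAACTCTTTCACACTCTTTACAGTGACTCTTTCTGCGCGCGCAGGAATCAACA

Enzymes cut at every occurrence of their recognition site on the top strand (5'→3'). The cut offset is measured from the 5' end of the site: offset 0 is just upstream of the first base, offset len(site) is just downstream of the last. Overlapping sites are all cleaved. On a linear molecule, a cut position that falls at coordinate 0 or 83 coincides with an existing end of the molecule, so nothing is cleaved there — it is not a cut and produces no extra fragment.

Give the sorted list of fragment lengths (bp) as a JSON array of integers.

Per-enzyme occurrences:
  FykIV (ACTCTTT, off=7): starts [20, 32, 42, 55] → cuts [27, 39, 49, 62]
  RvuX (GGAATCA, off=2): starts [0, 73] → cuts [2, 75]
  MvoVI (ACAGT, off=2): starts [7, 49] → cuts [9, 51]

All cut coordinates (distinct, sorted): [2, 9, 27, 39, 49, 51, 62, 75]

Fragments:
  [0,2): 2 bp
  [2,9): 7 bp
  [9,27): 18 bp
  [27,39): 12 bp
  [39,49): 10 bp
  [49,51): 2 bp
  [51,62): 11 bp
  [62,75): 13 bp
  [75,83): 8 bp

[2,2,7,8,10,11,12,13,18]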